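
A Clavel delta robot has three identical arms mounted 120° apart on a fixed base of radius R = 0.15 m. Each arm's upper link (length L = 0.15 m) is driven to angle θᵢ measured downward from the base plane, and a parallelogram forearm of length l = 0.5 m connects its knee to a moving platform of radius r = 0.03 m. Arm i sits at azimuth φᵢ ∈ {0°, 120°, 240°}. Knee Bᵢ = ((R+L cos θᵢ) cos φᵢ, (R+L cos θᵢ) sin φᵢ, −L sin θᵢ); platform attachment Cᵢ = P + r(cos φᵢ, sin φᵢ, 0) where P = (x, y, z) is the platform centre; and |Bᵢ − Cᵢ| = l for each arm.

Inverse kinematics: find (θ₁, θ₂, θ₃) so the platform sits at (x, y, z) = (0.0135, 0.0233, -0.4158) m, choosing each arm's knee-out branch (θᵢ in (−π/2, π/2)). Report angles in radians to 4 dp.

θ₁ = -0.0875, θ₂ = -0.0872, θ₃ = 0.0874

φ1=0.0° → target in arm frame (0.0135, 0.0233)
  A=0.1065, B=-0.4158, C=(l²−L²−A²−y'²−z²)/(2L)=0.1424
  γ=atan2(-0.4158,0.1065)=-1.3201;  ψ=arccos(0.3318)=1.2326;  θ1=γ+ψ≈-0.0875
φ2=120.0° → target in arm frame (0.0134, -0.0233)
  A=0.1066, B=-0.4158, C=(l²−L²−A²−y'²−z²)/(2L)=0.1424
  γ=atan2(-0.4158,0.1066)=-1.3199;  ψ=arccos(0.3317)=1.2327;  θ2=γ+ψ≈-0.0872
rotate P by −φ3: (-0.0269, 0.0000, -0.4158)
  A=0.1469, B=-0.4158, C=(l²−L²−A²−y'²−z²)/(2L)=0.1101
  γ=atan2(-0.4158,0.1469)=-1.2311;  ψ=arccos(0.2496)=1.3185;  θ3=γ+ψ≈0.0874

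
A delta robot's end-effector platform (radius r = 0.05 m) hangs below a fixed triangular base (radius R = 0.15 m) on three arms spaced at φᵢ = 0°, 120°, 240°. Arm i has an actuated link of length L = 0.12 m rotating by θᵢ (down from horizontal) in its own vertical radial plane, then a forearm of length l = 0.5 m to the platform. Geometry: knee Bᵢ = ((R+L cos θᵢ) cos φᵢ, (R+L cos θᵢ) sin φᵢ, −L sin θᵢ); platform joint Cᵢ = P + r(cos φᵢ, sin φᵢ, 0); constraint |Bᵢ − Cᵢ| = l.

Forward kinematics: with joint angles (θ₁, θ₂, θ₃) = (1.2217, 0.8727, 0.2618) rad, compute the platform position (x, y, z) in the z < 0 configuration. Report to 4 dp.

(-0.1283, -0.0975, -0.5226)

φ1=0.0°: virtual centre (0.1410, 0.0000, -0.1128), radius l
centre 2 = (0.1771·cos120.0°, 0.1771·sin120.0°, -0.0919) = (-0.0886, 0.1534, -0.0919)
arm 3 at φ=240.0°: e+L cos θ3 = 0.2159;  centre 3 = (-0.1080, -0.1870, -0.0311)
subtract pairs → two planes through P
plane₁₂: -0.4592x+0.3068y+0.0417z = 0.0072
Cramer: x(z) = -0.0225+0.2025z;  y(z) = -0.0101+0.1673z
into |P−centre ₁|² = l²: 1.0690z² + 0.1559z + -0.2104 = 0;  Δ = 0.9242;  z = -0.5226 or 0.3767 → z<0 root = -0.5226
x = -0.1283, y = -0.0975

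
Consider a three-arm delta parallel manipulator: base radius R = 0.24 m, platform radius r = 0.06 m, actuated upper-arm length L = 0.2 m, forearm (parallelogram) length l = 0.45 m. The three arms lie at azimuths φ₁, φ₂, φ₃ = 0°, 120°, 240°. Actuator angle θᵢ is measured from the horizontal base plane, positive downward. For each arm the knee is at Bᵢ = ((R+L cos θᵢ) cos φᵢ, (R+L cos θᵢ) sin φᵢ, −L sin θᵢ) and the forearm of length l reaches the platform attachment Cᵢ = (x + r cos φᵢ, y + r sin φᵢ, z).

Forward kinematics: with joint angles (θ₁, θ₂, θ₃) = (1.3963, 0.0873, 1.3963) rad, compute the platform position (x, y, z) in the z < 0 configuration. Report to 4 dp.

(-0.1115, 0.1931, -0.4394)

arm 1 at φ=0.0°: ρ1 = 0.2147;  S1 = (0.2147, 0.0000, -0.1970)
arm 2 at φ=120.0°: ρ2 = 0.3792;  S2 = (-0.1896, 0.3284, -0.0174)
S3 = (0.2147·cos240.0°, 0.2147·sin240.0°, -0.1970) = (-0.1074, -0.1860, -0.1970)
subtract pairs → two planes through P
plane₁₂: -0.8087x+0.6569y+0.3590z = 0.0592
Cramer: x(z) = -0.0304+0.1845z;  y(z) = 0.0527-0.3195z
into |P−S₁|² = l²: 1.1361z² + 0.2698z + -0.1008 = 0;  Δ = 0.5310;  z = -0.4394 or 0.2020 → z<0 root = -0.4394
x = -0.1115, y = 0.1931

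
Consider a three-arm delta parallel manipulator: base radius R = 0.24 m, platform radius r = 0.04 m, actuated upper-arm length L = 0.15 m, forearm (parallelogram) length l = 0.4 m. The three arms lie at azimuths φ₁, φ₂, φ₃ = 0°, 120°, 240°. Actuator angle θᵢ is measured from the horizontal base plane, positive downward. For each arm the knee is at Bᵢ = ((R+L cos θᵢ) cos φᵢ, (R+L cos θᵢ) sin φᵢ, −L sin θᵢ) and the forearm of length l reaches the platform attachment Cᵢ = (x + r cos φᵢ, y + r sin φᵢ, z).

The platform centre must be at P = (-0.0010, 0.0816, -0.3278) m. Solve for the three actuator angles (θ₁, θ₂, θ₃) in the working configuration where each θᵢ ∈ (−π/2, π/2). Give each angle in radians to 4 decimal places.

φ1=0.0° → target in arm frame (-0.0010, 0.0816)
  e−x'=0.2010;  (l²−L²−(e−x')²−y'²−z²)/2L = -0.0567
  √(A²+B²)=0.3845;  θ1 = -1.0207+1.7188 ≈ 0.6981
arm 2 (φ=120.0°): x'=0.0712, y'=-0.0399
  A cos θ + B sin θ = C:  0.1288·cos θ + -0.3278·sin θ = 0.0395
  γ=atan2(-0.3278,0.1288)=-1.1963;  ψ=arccos(0.1122)=1.4584;  θ2=γ+ψ≈0.2620
φ3=240.0° → target in arm frame (-0.0702, -0.0417)
  A=0.2702, B=-0.3278, C=(l²−L²−A²−y'²−z²)/(2L)=-0.1489
  γ=atan2(-0.3278,0.2702)=-0.8815;  ψ=arccos(-0.3506)=1.9290;  θ3=γ+ψ≈1.0475

θ₁ = 0.6981, θ₂ = 0.2620, θ₃ = 1.0475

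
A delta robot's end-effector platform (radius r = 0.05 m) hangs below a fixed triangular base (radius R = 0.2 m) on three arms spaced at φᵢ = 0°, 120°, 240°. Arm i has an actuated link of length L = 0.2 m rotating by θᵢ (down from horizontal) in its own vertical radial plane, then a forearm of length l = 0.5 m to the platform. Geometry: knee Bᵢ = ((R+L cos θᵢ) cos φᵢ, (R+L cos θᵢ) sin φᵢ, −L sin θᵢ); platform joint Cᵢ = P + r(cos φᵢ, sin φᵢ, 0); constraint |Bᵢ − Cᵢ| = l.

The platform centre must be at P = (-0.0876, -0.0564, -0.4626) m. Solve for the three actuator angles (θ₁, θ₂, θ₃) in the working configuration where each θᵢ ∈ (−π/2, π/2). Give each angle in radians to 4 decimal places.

θ₁ = 0.7854, θ₂ = 0.5239, θ₃ = 0.1747

arm 1 (φ=0.0°): x'=-0.0876, y'=-0.0564
  A=0.2376, B=-0.4626, C=(l²−L²−A²−y'²−z²)/(2L)=-0.1591
  θ1 = atan2(B,A) + arccos(C/0.5201) = 0.7854
φ2=120.0° → target in arm frame (-0.0050, 0.1041)
  A=0.1550, B=-0.4626, C=(l²−L²−A²−y'²−z²)/(2L)=-0.0972
  γ=atan2(-0.4626,0.1550)=-1.2474;  ψ=arccos(-0.1992)=1.7713;  θ2=γ+ψ≈0.5239
arm 3 (φ=240.0°): x'=0.0926, y'=-0.0477
  A cos θ + B sin θ = C:  0.0574·cos θ + -0.4626·sin θ = -0.0239
  γ=atan2(-0.4626,0.0574)=-1.4474;  ψ=arccos(-0.0513)=1.6221;  θ3=γ+ψ≈0.1747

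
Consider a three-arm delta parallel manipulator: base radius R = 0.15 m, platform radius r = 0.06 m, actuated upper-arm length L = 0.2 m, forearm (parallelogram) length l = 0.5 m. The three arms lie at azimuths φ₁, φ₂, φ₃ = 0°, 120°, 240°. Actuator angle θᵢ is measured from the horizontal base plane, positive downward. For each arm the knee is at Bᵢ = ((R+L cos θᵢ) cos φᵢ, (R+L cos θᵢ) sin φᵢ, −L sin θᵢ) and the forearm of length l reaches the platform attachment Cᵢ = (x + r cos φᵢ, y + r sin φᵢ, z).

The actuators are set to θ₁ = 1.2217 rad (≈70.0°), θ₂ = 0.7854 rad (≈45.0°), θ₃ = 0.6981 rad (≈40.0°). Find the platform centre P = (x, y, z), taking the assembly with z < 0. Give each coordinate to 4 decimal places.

(-0.1381, -0.0191, -0.5901)

φ1=0.0°: virtual centre (0.1584, 0.0000, -0.1879), radius l
φ2=120.0°: virtual centre (-0.1157, 0.2004, -0.1414), radius l
O3 = (0.2432·cos240.0°, 0.2432·sin240.0°, -0.1286) = (-0.1216, -0.2106, -0.1286)
subtract pairs → two planes through P
[-0.5482 0.4008 0.0930]·P = 0.0131;  [-0.5600 -0.4213 0.1188]·P = 0.0153
det = 0.4554;  x = -0.0256+0.1906z,  y = -0.0022+0.0286z
sphere 1 gives Az²+Bz+C=0 with A=1.0371, B=0.3056, C=-0.1808;  B²−4AC=0.8435;  roots -0.5901, 0.2954;  negative root z = -0.5901
x = -0.1381, y = -0.0191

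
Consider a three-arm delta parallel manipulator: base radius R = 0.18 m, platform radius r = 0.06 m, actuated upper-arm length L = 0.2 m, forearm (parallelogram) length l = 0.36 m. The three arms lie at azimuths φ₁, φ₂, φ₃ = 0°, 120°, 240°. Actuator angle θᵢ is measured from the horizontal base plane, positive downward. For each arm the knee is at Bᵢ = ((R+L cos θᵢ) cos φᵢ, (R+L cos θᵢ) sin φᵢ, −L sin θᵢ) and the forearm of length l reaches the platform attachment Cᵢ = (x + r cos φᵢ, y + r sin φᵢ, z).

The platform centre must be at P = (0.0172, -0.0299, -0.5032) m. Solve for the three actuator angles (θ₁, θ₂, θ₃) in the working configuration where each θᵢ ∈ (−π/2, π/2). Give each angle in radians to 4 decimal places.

θ₁ = 1.2217, θ₂ = 1.3961, θ₃ = 1.2214

arm 1 (φ=0.0°): x'=0.0172, y'=-0.0299
  A cos θ + B sin θ = C:  0.1028·cos θ + -0.5032·sin θ = -0.4377
  √(A²+B²)=0.5136;  θ1 = -1.3693+2.5910 ≈ 1.2217
φ2=120.0° → target in arm frame (-0.0345, 0.0001)
  A=0.1545, B=-0.5032, C=(l²−L²−A²−y'²−z²)/(2L)=-0.4687
  γ=atan2(-0.5032,0.1545)=-1.2729;  ψ=arccos(-0.8904)=2.6690;  θ2=γ+ψ≈1.3961
φ3=240.0° → target in arm frame (0.0173, 0.0298)
  A=0.1027, B=-0.5032, C=(l²−L²−A²−y'²−z²)/(2L)=-0.4376
  √(A²+B²)=0.5136;  θ3 = -1.3695+2.5908 ≈ 1.2214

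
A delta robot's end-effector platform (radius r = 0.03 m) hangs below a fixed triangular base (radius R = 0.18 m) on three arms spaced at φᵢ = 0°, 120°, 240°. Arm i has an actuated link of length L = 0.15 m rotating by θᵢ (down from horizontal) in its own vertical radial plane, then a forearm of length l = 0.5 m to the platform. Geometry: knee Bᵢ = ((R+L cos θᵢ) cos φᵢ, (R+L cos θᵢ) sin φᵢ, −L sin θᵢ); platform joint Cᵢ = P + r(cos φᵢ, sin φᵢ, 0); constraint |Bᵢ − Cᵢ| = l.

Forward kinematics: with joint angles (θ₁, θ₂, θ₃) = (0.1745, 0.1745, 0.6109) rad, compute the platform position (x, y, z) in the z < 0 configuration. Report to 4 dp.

(0.0363, 0.0628, -0.4476)

φ1=0.0°: virtual centre (0.2977, 0.0000, -0.0260), radius l
O2 = (0.2977·cos120.0°, 0.2977·sin120.0°, -0.0260) = (-0.1489, 0.2578, -0.0260)
O3 = (0.2729·cos240.0°, 0.2729·sin240.0°, -0.0860) = (-0.1364, -0.2363, -0.0860)
|O₂|²−|O₁|² = 0.0000;  |O₃|²−|O₁|² = -0.0075
linear system: -0.8932x+0.5157y = 0.0000−0.0000z; -0.8683x+-0.4726y = -0.0075−-0.1200z
det = 0.8699;  x = 0.0044+-0.0711z,  y = 0.0077+-0.1232z
quadratic in z: (1.0202)z²+(0.0919)z+(-0.1632)=0, √Δ=0.8213 → z ∈ {-0.4476, 0.3575}; z = -0.4476 (taking z<0)
x = 0.0363, y = 0.0628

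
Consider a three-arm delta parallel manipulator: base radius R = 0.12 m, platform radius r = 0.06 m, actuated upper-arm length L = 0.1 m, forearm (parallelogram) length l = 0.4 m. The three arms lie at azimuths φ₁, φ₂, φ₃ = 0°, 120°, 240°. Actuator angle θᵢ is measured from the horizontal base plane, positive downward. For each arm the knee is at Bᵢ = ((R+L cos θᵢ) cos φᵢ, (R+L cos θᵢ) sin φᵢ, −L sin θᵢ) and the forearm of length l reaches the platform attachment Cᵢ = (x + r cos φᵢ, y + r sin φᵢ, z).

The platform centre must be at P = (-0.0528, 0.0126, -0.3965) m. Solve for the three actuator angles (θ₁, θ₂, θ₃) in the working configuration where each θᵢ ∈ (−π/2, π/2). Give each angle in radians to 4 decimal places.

θ₁ = 0.5234, θ₂ = 0.1743, θ₃ = 0.2615

arm 1 (φ=0.0°): x'=-0.0528, y'=0.0126
  A=0.1128, B=-0.3965, C=(l²−L²−A²−y'²−z²)/(2L)=-0.1005
  √(A²+B²)=0.4122;  θ1 = -1.2936+1.8170 ≈ 0.5234
arm 2 (φ=120.0°): x'=0.0373, y'=0.0394
  e−x'=0.0227;  (l²−L²−(e−x')²−y'²−z²)/2L = -0.0464
  √(A²+B²)=0.3971;  θ2 = -1.5136+1.6879 ≈ 0.1743
φ3=240.0° → target in arm frame (0.0155, -0.0520)
  e−x'=0.0445;  (l²−L²−(e−x')²−y'²−z²)/2L = -0.0595
  √(A²+B²)=0.3990;  θ3 = -1.4590+1.7205 ≈ 0.2615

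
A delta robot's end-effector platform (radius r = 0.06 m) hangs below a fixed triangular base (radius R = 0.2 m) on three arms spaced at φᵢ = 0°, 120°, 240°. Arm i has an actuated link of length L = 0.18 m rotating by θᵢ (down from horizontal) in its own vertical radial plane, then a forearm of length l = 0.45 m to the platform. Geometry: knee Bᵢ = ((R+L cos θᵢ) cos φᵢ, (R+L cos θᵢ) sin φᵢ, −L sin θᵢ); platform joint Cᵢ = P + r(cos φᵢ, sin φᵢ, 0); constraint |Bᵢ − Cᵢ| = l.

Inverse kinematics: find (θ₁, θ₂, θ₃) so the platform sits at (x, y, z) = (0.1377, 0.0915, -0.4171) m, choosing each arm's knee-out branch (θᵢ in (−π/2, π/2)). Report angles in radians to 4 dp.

rotate P by −φ1: (0.1377, 0.0915, -0.4171)
  A=0.0023, B=-0.4171, C=(l²−L²−A²−y'²−z²)/(2L)=-0.0340
  γ=atan2(-0.4171,0.0023)=-1.5653;  ψ=arccos(-0.0816)=1.6525;  θ1=γ+ψ≈0.0872
rotate P by −φ2: (0.0104, -0.1650, -0.4171)
  e−x'=0.1296;  (l²−L²−(e−x')²−y'²−z²)/2L = -0.1330
  √(A²+B²)=0.4368;  θ2 = -1.2695+1.8803 ≈ 0.6108
φ3=240.0° → target in arm frame (-0.1481, 0.0735)
  A cos θ + B sin θ = C:  0.2881·cos θ + -0.4171·sin θ = -0.2563
  √(A²+B²)=0.5069;  θ3 = -0.9663+2.1009 ≈ 1.1346

θ₁ = 0.0872, θ₂ = 0.6108, θ₃ = 1.1346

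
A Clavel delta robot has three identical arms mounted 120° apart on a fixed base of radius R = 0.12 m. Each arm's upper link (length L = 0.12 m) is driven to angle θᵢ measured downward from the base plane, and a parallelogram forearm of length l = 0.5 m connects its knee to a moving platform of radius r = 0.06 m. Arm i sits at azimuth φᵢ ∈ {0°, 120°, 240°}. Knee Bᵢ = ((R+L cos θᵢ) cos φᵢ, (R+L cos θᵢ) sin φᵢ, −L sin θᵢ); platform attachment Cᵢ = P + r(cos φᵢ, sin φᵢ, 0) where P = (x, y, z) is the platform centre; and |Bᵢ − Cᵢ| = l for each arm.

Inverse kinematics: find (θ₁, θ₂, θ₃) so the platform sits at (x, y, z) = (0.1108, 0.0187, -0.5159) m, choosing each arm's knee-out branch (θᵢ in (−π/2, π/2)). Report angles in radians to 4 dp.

φ1=0.0° → target in arm frame (0.1108, 0.0187)
  e−x'=-0.0508;  (l²−L²−(e−x')²−y'²−z²)/2L = -0.1395
  θ1 = atan2(B,A) + arccos(C/0.5184) = 0.1743
rotate P by −φ2: (-0.0392, -0.1053, -0.5159)
  A=0.0992, B=-0.5159, C=(l²−L²−A²−y'²−z²)/(2L)=-0.2145
  γ=atan2(-0.5159,0.0992)=-1.3808;  ψ=arccos(-0.4083)=1.9914;  θ2=γ+ψ≈0.6106
arm 3 (φ=240.0°): x'=-0.0716, y'=0.0866
  A cos θ + B sin θ = C:  0.1316·cos θ + -0.5159·sin θ = -0.2307
  θ3 = atan2(B,A) + arccos(C/0.5324) = 0.6979

θ₁ = 0.1743, θ₂ = 0.6106, θ₃ = 0.6979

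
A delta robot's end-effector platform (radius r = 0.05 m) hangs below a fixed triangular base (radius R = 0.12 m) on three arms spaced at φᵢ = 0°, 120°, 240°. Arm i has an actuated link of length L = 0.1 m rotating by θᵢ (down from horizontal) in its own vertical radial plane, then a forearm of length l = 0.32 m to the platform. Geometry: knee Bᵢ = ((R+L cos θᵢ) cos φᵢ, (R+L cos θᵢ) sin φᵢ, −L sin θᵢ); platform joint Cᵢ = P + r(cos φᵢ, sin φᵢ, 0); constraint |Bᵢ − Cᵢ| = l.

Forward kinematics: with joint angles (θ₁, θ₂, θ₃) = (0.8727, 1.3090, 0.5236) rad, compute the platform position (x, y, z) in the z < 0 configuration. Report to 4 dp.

arm 1 at φ=0.0°: e+L cos θ1 = 0.1343;  S1 = (0.1343, 0.0000, -0.0766)
arm 2 at φ=120.0°: e+L cos θ2 = 0.0959;  S2 = (-0.0479, 0.0830, -0.0966)
S3 = (0.1566·cos240.0°, 0.1566·sin240.0°, -0.0500) = (-0.0783, -0.1356, -0.0500)
eliminate P² terms by subtracting sphere 1 from 2 and 3
linear system: -0.3644x+0.1661y = -0.0054−-0.0400z; -0.4252x+-0.2712y = 0.0031−0.0532z
Cramer: x(z) = 0.0055-0.0118z;  y(z) = -0.0202+0.2147z
into |P−S₁|² = l²: 1.0462z² + 0.1476z + -0.0796 = 0;  Δ = 0.3547;  z = -0.3551 or 0.2141 → z<0 root = -0.3551
x = 0.0097, y = -0.0965

(0.0097, -0.0965, -0.3551)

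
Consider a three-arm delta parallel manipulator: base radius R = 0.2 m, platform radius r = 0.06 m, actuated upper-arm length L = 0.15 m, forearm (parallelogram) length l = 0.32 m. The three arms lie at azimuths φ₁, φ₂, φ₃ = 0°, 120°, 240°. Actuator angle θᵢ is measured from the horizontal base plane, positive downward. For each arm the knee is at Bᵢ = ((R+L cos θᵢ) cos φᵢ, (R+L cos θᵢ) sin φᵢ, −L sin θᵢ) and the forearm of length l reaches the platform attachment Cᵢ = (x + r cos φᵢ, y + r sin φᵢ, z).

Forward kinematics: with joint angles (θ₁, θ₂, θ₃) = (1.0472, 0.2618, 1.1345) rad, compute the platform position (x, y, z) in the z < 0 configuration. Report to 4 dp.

arm 1 at φ=0.0°: ρ1 = 0.2150;  centre 1 = (0.2150, 0.0000, -0.1299)
φ2=120.0°: virtual centre (-0.1424, 0.2467, -0.0388), radius l
centre 3 = (0.2034·cos240.0°, 0.2034·sin240.0°, -0.1359) = (-0.1017, -0.1761, -0.1359)
eliminate P² terms by subtracting sphere 1 from 2 and 3
[-0.7149 0.4934 0.1822]·P = 0.0196;  [-0.6334 -0.3523 -0.0121]·P = -0.0033
Cramer: x(z) = -0.0094+0.1031z;  y(z) = 0.0261-0.2197z
quadratic in z: (1.0589)z²+(0.2021)z+(-0.0345)=0, √Δ=0.4324 → z ∈ {-0.2996, 0.1088}; z = -0.2996 (taking z<0)
x = -0.0403, y = 0.0919

(-0.0403, 0.0919, -0.2996)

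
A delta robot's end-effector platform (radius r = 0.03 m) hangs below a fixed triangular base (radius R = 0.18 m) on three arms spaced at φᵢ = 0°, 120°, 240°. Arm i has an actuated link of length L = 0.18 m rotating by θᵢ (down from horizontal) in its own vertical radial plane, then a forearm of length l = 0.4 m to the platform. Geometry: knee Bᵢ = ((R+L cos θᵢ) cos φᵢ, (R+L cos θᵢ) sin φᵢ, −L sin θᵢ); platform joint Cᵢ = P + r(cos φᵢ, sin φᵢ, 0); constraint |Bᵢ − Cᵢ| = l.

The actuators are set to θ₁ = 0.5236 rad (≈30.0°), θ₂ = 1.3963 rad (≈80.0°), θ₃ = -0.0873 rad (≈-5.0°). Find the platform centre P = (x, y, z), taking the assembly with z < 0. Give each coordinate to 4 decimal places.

(0.0396, -0.1948, -0.3161)

arm 1 at φ=0.0°: ρ1 = 0.3059;  S1 = (0.3059, 0.0000, -0.0900)
arm 2 at φ=120.0°: ρ2 = 0.1813;  S2 = (-0.0906, 0.1570, -0.1773)
S3 = (0.3293·cos240.0°, 0.3293·sin240.0°, 0.0157) = (-0.1647, -0.2852, 0.0157)
|S₂|²−|S₁|² = -0.0374;  |S₃|²−|S₁|² = 0.0070
plane₁₂: -0.7930x+0.3139y+-0.1745z = -0.0374
Cramer: x(z) = 0.0256-0.0444z;  y(z) = -0.0545+0.4438z
sphere 1 gives Az²+Bz+C=0 with A=1.1990, B=0.1565, C=-0.0704;  B²−4AC=0.3619;  roots -0.3161, 0.1856;  negative root z = -0.3161
x = 0.0396, y = -0.1948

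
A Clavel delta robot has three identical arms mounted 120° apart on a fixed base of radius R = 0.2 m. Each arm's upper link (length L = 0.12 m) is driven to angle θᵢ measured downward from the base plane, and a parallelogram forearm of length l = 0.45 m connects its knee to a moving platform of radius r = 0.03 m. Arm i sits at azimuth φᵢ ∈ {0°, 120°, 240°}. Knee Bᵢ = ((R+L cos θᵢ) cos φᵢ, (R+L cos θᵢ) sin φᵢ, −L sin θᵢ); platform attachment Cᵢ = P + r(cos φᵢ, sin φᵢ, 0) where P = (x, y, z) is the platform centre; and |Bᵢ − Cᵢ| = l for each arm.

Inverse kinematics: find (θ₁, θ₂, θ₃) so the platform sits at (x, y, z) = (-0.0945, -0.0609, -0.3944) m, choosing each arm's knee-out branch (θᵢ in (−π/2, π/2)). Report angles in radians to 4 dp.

φ1=0.0° → target in arm frame (-0.0945, -0.0609)
  A cos θ + B sin θ = C:  0.2645·cos θ + -0.3944·sin θ = -0.1713
  θ1 = atan2(B,A) + arccos(C/0.4749) = 0.9599
φ2=120.0° → target in arm frame (-0.0055, 0.1123)
  A cos θ + B sin θ = C:  0.1755·cos θ + -0.3944·sin θ = -0.0452
  γ=atan2(-0.3944,0.1755)=-1.1521;  ψ=arccos(-0.1048)=1.6758;  θ2=γ+ψ≈0.5236
φ3=240.0° → target in arm frame (0.1000, -0.0514)
  A=0.0700, B=-0.3944, C=(l²−L²−A²−y'²−z²)/(2L)=0.1042
  γ=atan2(-0.3944,0.0700)=-1.3951;  ψ=arccos(0.2601)=1.3077;  θ3=γ+ψ≈-0.0875

θ₁ = 0.9599, θ₂ = 0.5236, θ₃ = -0.0875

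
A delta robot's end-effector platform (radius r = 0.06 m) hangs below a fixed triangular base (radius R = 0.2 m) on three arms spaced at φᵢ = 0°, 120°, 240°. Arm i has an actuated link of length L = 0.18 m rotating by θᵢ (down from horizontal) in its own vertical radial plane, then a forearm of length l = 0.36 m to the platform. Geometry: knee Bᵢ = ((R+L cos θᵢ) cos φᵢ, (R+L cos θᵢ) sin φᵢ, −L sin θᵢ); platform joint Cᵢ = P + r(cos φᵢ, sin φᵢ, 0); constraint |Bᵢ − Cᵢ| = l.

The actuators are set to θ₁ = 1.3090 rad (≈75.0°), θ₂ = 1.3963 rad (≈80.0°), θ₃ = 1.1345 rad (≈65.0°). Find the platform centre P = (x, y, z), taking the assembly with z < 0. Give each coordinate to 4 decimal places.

O1 = (0.1866·cos0.0°, 0.1866·sin0.0°, -0.1739) = (0.1866, 0.0000, -0.1739)
O2 = (0.1713·cos120.0°, 0.1713·sin120.0°, -0.1773) = (-0.0856, 0.1483, -0.1773)
arm 3 at φ=240.0°: (R−r)+L cos θ3 = 0.2161;  O3 = (-0.1080, -0.1871, -0.1631)
eliminate P² terms by subtracting sphere 1 from 2 and 3
linear system: -0.5444x+0.2966y = -0.0043−-0.0068z; -0.5892x+-0.3742y = 0.0083−0.0215z
det = 0.3785;  x = -0.0022+0.0101z,  y = -0.0186+0.0414z
sphere 1 gives Az²+Bz+C=0 with A=1.0018, B=0.3424, C=-0.0634;  B²−4AC=0.3712;  roots -0.4750, 0.1332;  negative root z = -0.4750
x = -0.0070, y = -0.0382

(-0.0070, -0.0382, -0.4750)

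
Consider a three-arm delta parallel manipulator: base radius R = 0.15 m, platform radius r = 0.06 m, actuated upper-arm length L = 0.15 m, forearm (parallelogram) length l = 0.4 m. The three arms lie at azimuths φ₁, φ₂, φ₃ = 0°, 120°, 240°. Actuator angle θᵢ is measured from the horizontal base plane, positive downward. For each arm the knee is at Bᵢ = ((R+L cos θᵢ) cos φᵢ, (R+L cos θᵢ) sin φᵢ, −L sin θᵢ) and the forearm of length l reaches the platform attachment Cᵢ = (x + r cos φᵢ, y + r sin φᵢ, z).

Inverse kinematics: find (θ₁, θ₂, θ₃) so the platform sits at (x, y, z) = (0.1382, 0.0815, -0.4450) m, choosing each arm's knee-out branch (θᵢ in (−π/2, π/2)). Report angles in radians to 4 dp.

θ₁ = 0.4360, θ₂ = 0.9597, θ₃ = 1.3963

φ1=0.0° → target in arm frame (0.1382, 0.0815)
  e−x'=-0.0482;  (l²−L²−(e−x')²−y'²−z²)/2L = -0.2316
  γ=atan2(-0.4450,-0.0482)=-1.6787;  ψ=arccos(-0.5175)=2.1147;  θ1=γ+ψ≈0.4360
φ2=120.0° → target in arm frame (0.0015, -0.1604)
  A cos θ + B sin θ = C:  0.0885·cos θ + -0.4450·sin θ = -0.3137
  √(A²+B²)=0.4537;  θ2 = -1.3744+2.3341 ≈ 0.9597
rotate P by −φ3: (-0.1397, 0.0789, -0.4450)
  A=0.2297, B=-0.4450, C=(l²−L²−A²−y'²−z²)/(2L)=-0.3984
  √(A²+B²)=0.5008;  θ3 = -1.0943+2.4906 ≈ 1.3963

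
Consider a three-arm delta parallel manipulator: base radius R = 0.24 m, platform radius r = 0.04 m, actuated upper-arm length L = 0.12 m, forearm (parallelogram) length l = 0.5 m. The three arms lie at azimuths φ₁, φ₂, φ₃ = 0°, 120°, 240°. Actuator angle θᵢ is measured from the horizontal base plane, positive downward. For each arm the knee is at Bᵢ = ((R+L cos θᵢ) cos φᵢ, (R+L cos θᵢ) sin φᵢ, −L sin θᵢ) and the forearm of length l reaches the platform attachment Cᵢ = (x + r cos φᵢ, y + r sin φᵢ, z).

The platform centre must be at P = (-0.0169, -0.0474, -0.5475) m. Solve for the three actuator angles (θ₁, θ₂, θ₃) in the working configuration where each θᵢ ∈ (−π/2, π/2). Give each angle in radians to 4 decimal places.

θ₁ = 1.3090, θ₂ = 1.3965, θ₃ = 0.9596

rotate P by −φ1: (-0.0169, -0.0474, -0.5475)
  A cos θ + B sin θ = C:  0.2169·cos θ + -0.5475·sin θ = -0.4727
  θ1 = atan2(B,A) + arccos(C/0.5889) = 1.3090
arm 2 (φ=120.0°): x'=-0.0326, y'=0.0383
  A=0.2326, B=-0.5475, C=(l²−L²−A²−y'²−z²)/(2L)=-0.4989
  θ2 = atan2(B,A) + arccos(C/0.5949) = 1.3965
φ3=240.0° → target in arm frame (0.0495, 0.0091)
  e−x'=0.1505;  (l²−L²−(e−x')²−y'²−z²)/2L = -0.3620
  √(A²+B²)=0.5678;  θ3 = -1.3025+2.2622 ≈ 0.9596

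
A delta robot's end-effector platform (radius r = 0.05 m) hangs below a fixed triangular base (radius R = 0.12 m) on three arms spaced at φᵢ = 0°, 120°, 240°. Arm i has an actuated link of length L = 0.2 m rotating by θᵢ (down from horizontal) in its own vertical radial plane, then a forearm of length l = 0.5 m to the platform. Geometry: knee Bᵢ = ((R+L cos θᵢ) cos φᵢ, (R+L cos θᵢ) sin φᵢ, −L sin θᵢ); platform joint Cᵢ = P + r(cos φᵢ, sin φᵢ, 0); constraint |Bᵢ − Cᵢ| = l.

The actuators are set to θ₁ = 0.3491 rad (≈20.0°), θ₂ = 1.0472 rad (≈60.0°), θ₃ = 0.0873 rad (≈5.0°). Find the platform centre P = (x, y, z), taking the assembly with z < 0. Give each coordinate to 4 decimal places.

(0.0679, -0.2214, -0.4744)

S1 = (0.2579·cos0.0°, 0.2579·sin0.0°, -0.0684) = (0.2579, 0.0000, -0.0684)
φ2=120.0°: virtual centre (-0.0850, 0.1472, -0.1732), radius l
S3 = (0.2692·cos240.0°, 0.2692·sin240.0°, -0.0174) = (-0.1346, -0.2332, -0.0174)
subtract pairs → two planes through P
[-0.6859 0.2944 -0.2096]·P = -0.0123;  [-0.7851 -0.4663 0.1019]·P = 0.0016
Cramer: x(z) = 0.0096-0.1229z;  y(z) = -0.0195+0.4255z
into |P−S₁|² = l²: 1.1962z² + 0.1813z + -0.1833 = 0;  Δ = 0.9097;  z = -0.4744 or 0.3229 → z<0 root = -0.4744
x = 0.0679, y = -0.2214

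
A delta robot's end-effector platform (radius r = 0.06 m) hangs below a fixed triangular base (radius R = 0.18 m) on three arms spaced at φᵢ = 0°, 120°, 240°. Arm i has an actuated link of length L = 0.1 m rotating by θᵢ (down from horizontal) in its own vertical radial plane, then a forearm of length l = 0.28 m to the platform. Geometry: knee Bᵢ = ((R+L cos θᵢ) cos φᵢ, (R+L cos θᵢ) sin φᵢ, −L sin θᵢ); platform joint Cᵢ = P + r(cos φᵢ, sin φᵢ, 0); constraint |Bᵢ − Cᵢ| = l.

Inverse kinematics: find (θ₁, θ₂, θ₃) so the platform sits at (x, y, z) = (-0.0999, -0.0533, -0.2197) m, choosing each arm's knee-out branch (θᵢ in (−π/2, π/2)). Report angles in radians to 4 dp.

arm 1 (φ=0.0°): x'=-0.0999, y'=-0.0533
  A cos θ + B sin θ = C:  0.2199·cos θ + -0.2197·sin θ = -0.1553
  θ1 = atan2(B,A) + arccos(C/0.3108) = 1.3091
arm 2 (φ=120.0°): x'=0.0038, y'=0.1132
  e−x'=0.1162;  (l²−L²−(e−x')²−y'²−z²)/2L = -0.0309
  θ2 = atan2(B,A) + arccos(C/0.2485) = 0.6112
φ3=240.0° → target in arm frame (0.0961, -0.0599)
  A cos θ + B sin θ = C:  0.0239·cos θ + -0.2197·sin θ = 0.0799
  γ=atan2(-0.2197,0.0239)=-1.4625;  ψ=arccos(0.3615)=1.2009;  θ3=γ+ψ≈-0.2615

θ₁ = 1.3091, θ₂ = 0.6112, θ₃ = -0.2615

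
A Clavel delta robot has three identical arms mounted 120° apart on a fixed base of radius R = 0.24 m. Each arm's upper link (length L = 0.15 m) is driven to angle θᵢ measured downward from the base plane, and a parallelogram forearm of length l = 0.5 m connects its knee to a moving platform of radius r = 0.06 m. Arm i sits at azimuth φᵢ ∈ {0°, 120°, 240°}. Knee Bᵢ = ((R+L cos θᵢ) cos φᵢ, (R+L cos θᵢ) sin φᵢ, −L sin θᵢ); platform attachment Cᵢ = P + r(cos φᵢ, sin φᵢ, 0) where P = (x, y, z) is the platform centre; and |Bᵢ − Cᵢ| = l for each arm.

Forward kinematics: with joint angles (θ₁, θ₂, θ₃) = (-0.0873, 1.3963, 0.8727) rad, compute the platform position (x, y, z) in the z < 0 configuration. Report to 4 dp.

(0.1883, -0.0823, -0.4595)

φ1=0.0°: virtual centre (0.3294, 0.0000, 0.0131), radius l
S2 = (0.2060·cos120.0°, 0.2060·sin120.0°, -0.1477) = (-0.1030, 0.1784, -0.1477)
S3 = (0.2764·cos240.0°, 0.2764·sin240.0°, -0.1149) = (-0.1382, -0.2394, -0.1149)
|S₂|²−|S₁|² = -0.0444;  |S₃|²−|S₁|² = -0.0191
linear system: -0.8649x+0.3569y = -0.0444−-0.3216z; -0.9353x+-0.4788y = -0.0191−-0.2560z
Cramer: x(z) = 0.0375-0.3280z;  y(z) = -0.0335+0.1062z
into |P−S₁|² = l²: 1.1189z² + 0.1582z + -0.1635 = 0;  Δ = 0.7568;  z = -0.4595 or 0.3181 → z<0 root = -0.4595
x = 0.1883, y = -0.0823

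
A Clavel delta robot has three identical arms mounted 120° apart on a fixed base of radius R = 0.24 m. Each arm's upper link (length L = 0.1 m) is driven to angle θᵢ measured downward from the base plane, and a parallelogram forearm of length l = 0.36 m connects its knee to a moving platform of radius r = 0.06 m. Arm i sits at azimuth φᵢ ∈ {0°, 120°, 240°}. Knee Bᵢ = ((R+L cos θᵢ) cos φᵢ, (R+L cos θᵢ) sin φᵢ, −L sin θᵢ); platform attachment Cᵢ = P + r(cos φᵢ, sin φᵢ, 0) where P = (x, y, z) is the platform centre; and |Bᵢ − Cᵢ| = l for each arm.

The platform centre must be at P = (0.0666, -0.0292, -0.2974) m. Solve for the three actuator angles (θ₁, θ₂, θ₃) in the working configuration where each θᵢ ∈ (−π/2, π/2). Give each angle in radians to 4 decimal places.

arm 1 (φ=0.0°): x'=0.0666, y'=-0.0292
  A cos θ + B sin θ = C:  0.1134·cos θ + -0.2974·sin θ = 0.0872
  √(A²+B²)=0.3183;  θ1 = -1.2065+1.2933 ≈ 0.0868
arm 2 (φ=120.0°): x'=-0.0586, y'=-0.0431
  A cos θ + B sin θ = C:  0.2386·cos θ + -0.2974·sin θ = -0.1381
  γ=atan2(-0.2974,0.2386)=-0.8947;  ψ=arccos(-0.3623)=1.9415;  θ2=γ+ψ≈1.0468
arm 3 (φ=240.0°): x'=-0.0080, y'=0.0723
  A=0.1880, B=-0.2974, C=(l²−L²−A²−y'²−z²)/(2L)=-0.0471
  √(A²+B²)=0.3518;  θ3 = -1.0070+1.7051 ≈ 0.6980

θ₁ = 0.0868, θ₂ = 1.0468, θ₃ = 0.6980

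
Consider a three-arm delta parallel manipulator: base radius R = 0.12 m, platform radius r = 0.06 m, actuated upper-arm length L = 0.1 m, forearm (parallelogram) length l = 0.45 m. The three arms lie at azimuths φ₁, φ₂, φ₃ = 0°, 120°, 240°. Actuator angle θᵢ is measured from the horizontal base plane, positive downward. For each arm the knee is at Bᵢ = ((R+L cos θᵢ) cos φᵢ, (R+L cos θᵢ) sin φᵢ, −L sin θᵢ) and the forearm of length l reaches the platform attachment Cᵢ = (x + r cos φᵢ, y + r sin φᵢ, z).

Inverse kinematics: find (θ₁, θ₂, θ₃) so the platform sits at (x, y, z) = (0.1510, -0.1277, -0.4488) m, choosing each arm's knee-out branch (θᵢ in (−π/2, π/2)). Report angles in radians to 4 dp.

φ1=0.0° → target in arm frame (0.1510, -0.1277)
  e−x'=-0.0910;  (l²−L²−(e−x')²−y'²−z²)/2L = -0.1675
  θ1 = atan2(B,A) + arccos(C/0.4579) = 0.1745
arm 2 (φ=120.0°): x'=-0.1861, y'=-0.0669
  e−x'=0.2461;  (l²−L²−(e−x')²−y'²−z²)/2L = -0.3698
  √(A²+B²)=0.5118;  θ2 = -1.0692+2.3782 ≈ 1.3090
φ3=240.0° → target in arm frame (0.0351, 0.1946)
  A cos θ + B sin θ = C:  0.0249·cos θ + -0.4488·sin θ = -0.2371
  γ=atan2(-0.4488,0.0249)=-1.5154;  ψ=arccos(-0.5275)=2.1264;  θ3=γ+ψ≈0.6111

θ₁ = 0.1745, θ₂ = 1.3090, θ₃ = 0.6111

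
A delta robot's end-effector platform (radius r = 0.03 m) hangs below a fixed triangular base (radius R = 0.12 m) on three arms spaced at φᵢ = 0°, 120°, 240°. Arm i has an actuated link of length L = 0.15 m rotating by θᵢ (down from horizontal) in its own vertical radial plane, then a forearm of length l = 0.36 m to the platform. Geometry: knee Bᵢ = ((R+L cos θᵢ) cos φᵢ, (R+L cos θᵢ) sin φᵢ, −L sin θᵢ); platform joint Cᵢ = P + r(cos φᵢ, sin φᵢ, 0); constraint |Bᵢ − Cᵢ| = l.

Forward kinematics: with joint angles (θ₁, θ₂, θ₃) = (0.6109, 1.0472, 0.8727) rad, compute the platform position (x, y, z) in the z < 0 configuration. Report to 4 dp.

φ1=0.0°: virtual centre (0.2129, 0.0000, -0.0860), radius l
arm 2 at φ=120.0°: ρ2 = 0.1650;  S2 = (-0.0825, 0.1429, -0.1299)
φ3=240.0°: virtual centre (-0.0932, -0.1614, -0.1149), radius l
eliminate P² terms by subtracting sphere 1 from 2 and 3
[-0.5907 0.2858 -0.0877]·P = -0.0086;  [-0.6122 -0.3229 -0.0577]·P = -0.0048
Cramer: x(z) = 0.0113-0.1226z;  y(z) = -0.0067+0.0536z
quadratic in z: (1.0179)z²+(0.2208)z+(-0.0815)=0, √Δ=0.6170 → z ∈ {-0.4115, 0.1946}; z = -0.4115 (taking z<0)
x = 0.0618, y = -0.0288

(0.0618, -0.0288, -0.4115)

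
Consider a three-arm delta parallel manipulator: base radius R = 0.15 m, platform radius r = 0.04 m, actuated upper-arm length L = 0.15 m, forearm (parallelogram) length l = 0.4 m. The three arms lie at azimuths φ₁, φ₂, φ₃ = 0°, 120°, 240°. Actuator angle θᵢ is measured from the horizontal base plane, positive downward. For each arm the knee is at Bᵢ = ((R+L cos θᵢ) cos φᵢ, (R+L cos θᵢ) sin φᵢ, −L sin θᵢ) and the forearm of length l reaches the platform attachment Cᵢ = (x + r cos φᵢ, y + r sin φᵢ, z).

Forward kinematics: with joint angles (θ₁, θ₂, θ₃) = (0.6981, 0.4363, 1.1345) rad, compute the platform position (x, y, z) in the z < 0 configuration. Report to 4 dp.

(0.0196, 0.1083, -0.4222)

φ1=0.0°: virtual centre (0.2249, 0.0000, -0.0964), radius l
φ2=120.0°: virtual centre (-0.1230, 0.2130, -0.0634), radius l
arm 3 at φ=240.0°: ρ3 = 0.1734;  centre 3 = (-0.0867, -0.1502, -0.1359)
subtract pairs → two planes through P
plane₁₂: -0.6958x+0.4260y+0.0661z = 0.0046
Cramer: x(z) = 0.0072-0.0292z;  y(z) = 0.0227-0.2027z
into |P−centre ₁|² = l²: 1.0419z² + 0.1963z + -0.1028 = 0;  Δ = 0.4670;  z = -0.4222 or 0.2337 → z<0 root = -0.4222
x = 0.0196, y = 0.1083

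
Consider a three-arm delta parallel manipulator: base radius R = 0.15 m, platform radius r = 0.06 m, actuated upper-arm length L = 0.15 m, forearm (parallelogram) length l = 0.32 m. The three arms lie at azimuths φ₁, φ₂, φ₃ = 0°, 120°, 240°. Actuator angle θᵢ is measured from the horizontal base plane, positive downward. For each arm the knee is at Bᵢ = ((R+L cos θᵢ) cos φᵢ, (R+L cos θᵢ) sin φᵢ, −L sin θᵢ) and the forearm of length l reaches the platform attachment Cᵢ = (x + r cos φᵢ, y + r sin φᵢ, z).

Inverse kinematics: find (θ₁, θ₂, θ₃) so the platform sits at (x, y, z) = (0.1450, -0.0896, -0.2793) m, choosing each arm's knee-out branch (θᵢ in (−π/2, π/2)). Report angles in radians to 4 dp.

θ₁ = -0.0869, θ₂ = 1.3088, θ₃ = 0.6981

arm 1 (φ=0.0°): x'=0.1450, y'=-0.0896
  e−x'=-0.0550;  (l²−L²−(e−x')²−y'²−z²)/2L = -0.0305
  θ1 = atan2(B,A) + arccos(C/0.2847) = -0.0869
φ2=120.0° → target in arm frame (-0.1501, -0.0808)
  A cos θ + B sin θ = C:  0.2401·cos θ + -0.2793·sin θ = -0.2076
  √(A²+B²)=0.3683;  θ2 = -0.8607+2.1696 ≈ 1.3088
φ3=240.0° → target in arm frame (0.0051, 0.1704)
  A=0.0849, B=-0.2793, C=(l²−L²−A²−y'²−z²)/(2L)=-0.1145
  γ=atan2(-0.2793,0.0849)=-1.2757;  ψ=arccos(-0.3922)=1.9738;  θ3=γ+ψ≈0.6981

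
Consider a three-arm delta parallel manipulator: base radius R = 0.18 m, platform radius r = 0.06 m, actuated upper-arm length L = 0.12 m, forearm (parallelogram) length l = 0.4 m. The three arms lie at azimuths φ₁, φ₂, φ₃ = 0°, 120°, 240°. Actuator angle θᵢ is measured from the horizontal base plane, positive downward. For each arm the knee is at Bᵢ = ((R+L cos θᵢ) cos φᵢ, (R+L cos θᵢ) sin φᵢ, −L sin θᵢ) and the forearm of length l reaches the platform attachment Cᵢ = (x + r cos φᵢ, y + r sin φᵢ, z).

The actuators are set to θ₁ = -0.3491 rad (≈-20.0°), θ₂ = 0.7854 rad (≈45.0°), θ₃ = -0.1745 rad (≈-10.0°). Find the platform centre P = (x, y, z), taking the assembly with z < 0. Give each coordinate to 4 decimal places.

arm 1 at φ=0.0°: e+L cos θ1 = 0.2328;  centre 1 = (0.2328, 0.0000, 0.0410)
φ2=120.0°: virtual centre (-0.1024, 0.1774, -0.0849), radius l
centre 3 = (0.2382·cos240.0°, 0.2382·sin240.0°, 0.0208) = (-0.1191, -0.2063, 0.0208)
subtract pairs → two planes through P
plane₁₂: -0.6704x+0.3548y+-0.2518z = -0.0067
Cramer: x(z) = 0.0044-0.2246z;  y(z) = -0.0106+0.2852z
quadratic in z: (1.1318)z²+(0.0145)z+(-0.1060)=0, √Δ=0.6930 → z ∈ {-0.3125, 0.2998}; z = -0.3125 (taking z<0)
x = 0.0746, y = -0.0998

(0.0746, -0.0998, -0.3125)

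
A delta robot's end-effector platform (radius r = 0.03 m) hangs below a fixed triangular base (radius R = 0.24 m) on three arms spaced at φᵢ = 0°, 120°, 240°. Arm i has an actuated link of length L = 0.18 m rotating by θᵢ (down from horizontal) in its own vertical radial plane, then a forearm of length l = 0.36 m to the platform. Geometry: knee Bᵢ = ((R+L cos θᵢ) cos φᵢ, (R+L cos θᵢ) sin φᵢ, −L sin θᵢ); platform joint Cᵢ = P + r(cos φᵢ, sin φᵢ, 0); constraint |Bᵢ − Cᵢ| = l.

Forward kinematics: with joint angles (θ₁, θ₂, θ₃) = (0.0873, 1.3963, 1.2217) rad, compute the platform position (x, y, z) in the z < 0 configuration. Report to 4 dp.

arm 1 at φ=0.0°: ρ1 = 0.3893;  S1 = (0.3893, 0.0000, -0.0157)
φ2=120.0°: virtual centre (-0.1206, 0.2089, -0.1773), radius l
S3 = (0.2716·cos240.0°, 0.2716·sin240.0°, -0.1691) = (-0.1358, -0.2352, -0.1691)
eliminate P² terms by subtracting sphere 1 from 2 and 3
plane₁₂: -1.0199x+0.4179y+-0.3231z = -0.0622
det = 0.9186;  x = 0.0543+-0.3051z,  y = -0.0162+0.0287z
into |P−S₁|² = l²: 1.0939z² + 0.2348z + -0.0169 = 0;  Δ = 0.1290;  z = -0.2715 or 0.0568 → z<0 root = -0.2715
x = 0.1372, y = -0.0240

(0.1372, -0.0240, -0.2715)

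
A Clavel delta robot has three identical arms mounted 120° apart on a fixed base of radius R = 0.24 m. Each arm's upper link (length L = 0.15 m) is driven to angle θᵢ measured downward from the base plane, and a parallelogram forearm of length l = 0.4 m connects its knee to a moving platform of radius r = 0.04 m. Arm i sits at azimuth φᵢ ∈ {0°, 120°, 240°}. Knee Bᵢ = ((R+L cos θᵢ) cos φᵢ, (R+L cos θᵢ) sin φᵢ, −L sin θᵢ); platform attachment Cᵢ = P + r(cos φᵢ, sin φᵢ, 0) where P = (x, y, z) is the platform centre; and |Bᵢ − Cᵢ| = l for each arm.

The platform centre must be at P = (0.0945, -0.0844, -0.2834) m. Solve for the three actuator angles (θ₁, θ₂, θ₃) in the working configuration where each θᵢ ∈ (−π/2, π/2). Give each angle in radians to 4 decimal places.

arm 1 (φ=0.0°): x'=0.0945, y'=-0.0844
  e−x'=0.1055;  (l²−L²−(e−x')²−y'²−z²)/2L = 0.1298
  √(A²+B²)=0.3024;  θ1 = -1.2144+1.1273 ≈ -0.0872
φ2=120.0° → target in arm frame (-0.1203, -0.0396)
  e−x'=0.3203;  (l²−L²−(e−x')²−y'²−z²)/2L = -0.1567
  γ=atan2(-0.2834,0.3203)=-0.7243;  ψ=arccos(-0.3663)=1.9459;  θ2=γ+ψ≈1.2216
φ3=240.0° → target in arm frame (0.0258, 0.1240)
  A cos θ + B sin θ = C:  0.1742·cos θ + -0.2834·sin θ = 0.0382
  √(A²+B²)=0.3326;  θ3 = -1.0198+1.4556 ≈ 0.4359

θ₁ = -0.0872, θ₂ = 1.2216, θ₃ = 0.4359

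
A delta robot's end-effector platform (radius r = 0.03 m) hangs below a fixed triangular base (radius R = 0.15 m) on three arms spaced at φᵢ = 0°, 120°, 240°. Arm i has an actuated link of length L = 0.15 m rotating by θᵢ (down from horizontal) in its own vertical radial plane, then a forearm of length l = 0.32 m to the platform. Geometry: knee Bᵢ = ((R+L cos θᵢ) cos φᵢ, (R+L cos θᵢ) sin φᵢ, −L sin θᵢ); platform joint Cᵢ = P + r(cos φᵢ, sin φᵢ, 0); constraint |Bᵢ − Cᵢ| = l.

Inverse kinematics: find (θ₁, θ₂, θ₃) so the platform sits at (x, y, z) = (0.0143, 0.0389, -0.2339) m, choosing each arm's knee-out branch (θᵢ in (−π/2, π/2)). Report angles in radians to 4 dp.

θ₁ = 0.2613, θ₂ = 0.1743, θ₃ = 0.6109

arm 1 (φ=0.0°): x'=0.0143, y'=0.0389
  A cos θ + B sin θ = C:  0.1057·cos θ + -0.2339·sin θ = 0.0417
  √(A²+B²)=0.2567;  θ1 = -1.1464+1.4077 ≈ 0.2613
φ2=120.0° → target in arm frame (0.0265, -0.0318)
  A cos θ + B sin θ = C:  0.0935·cos θ + -0.2339·sin θ = 0.0515
  √(A²+B²)=0.2519;  θ2 = -1.1907+1.3650 ≈ 0.1743
arm 3 (φ=240.0°): x'=-0.0408, y'=-0.0071
  A cos θ + B sin θ = C:  0.1608·cos θ + -0.2339·sin θ = -0.0024
  γ=atan2(-0.2339,0.1608)=-0.9684;  ψ=arccos(-0.0086)=1.5793;  θ3=γ+ψ≈0.6109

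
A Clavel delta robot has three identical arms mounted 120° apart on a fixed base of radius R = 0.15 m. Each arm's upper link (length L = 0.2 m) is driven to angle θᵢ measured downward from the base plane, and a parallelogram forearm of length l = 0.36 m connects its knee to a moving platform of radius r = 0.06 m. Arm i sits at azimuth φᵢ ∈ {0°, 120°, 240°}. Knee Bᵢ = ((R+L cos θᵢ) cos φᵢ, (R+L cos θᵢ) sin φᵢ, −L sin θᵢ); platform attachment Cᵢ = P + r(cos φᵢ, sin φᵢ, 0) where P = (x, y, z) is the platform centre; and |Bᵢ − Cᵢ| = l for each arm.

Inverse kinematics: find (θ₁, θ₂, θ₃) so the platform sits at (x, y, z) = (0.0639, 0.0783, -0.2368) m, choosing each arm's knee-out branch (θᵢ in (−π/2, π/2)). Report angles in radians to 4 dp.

φ1=0.0° → target in arm frame (0.0639, 0.0783)
  A=0.0261, B=-0.2368, C=(l²−L²−A²−y'²−z²)/(2L)=0.0668
  θ1 = atan2(B,A) + arccos(C/0.2382) = -0.1744
φ2=120.0° → target in arm frame (0.0359, -0.0945)
  A=0.0541, B=-0.2368, C=(l²−L²−A²−y'²−z²)/(2L)=0.0542
  √(A²+B²)=0.2429;  θ2 = -1.3460+1.3459 ≈ -0.0001
φ3=240.0° → target in arm frame (-0.0998, 0.0162)
  e−x'=0.1898;  (l²−L²−(e−x')²−y'²−z²)/2L = -0.0069
  γ=atan2(-0.2368,0.1898)=-0.8952;  ψ=arccos(-0.0226)=1.5934;  θ3=γ+ψ≈0.6982

θ₁ = -0.1744, θ₂ = -0.0001, θ₃ = 0.6982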